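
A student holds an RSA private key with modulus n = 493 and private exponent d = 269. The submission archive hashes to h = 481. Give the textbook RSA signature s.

394

h^2 ≡ 481^2 = 231361 ≡ 144
h^4 ≡ 144^2 = 20736 ≡ 30
h^8 ≡ 30^2 = 900 ≡ 407
h^16 ≡ 407^2 = 165649 ≡ 1
h^32 ≡ 1^2 = 1
h^64 ≡ 1^2 = 1
h^128 ≡ 1^2 = 1
h^256 ≡ 1^2 = 1
269 = 256 + 8 + 4 + 1, so h^269 ≡ 1·407·30·481 ≡ 394 (mod 493)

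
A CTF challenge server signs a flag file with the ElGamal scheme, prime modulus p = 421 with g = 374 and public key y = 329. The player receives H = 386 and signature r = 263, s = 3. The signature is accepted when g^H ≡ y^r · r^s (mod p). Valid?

Left side g^H mod p:
Squares mod 421: 374^1≡374, 374^2≡104, 374^4≡291, 374^8≡60, 374^16≡232, 374^32≡357, 374^64≡307, 374^128≡366, 374^256≡78
386 = 256 + 128 + 2, so 374^386 ≡ 78·366·104 ≡ 100 (mod 421)
Right side y^r · r^s mod p:
Squares mod 421: 329^1≡329, 329^2≡44, 329^4≡252, 329^8≡354, 329^16≡279, 329^32≡377, 329^64≡252, 329^128≡354, 329^256≡279
263 = 256 + 4 + 2 + 1, so 329^263 ≡ 279·252·44·329 ≡ 162 (mod 421)
Squares mod 421: 263^1≡263, 263^2≡125
3 = 2 + 1, so 263^3 ≡ 125·263 ≡ 37 (mod 421)
162·37 = 5994 ≡ 100 (mod 421)
100 ≡ 100 (mod 421), so the signature is genuine.

yes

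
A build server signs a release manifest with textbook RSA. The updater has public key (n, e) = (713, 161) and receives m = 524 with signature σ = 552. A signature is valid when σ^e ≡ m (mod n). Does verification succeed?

Squares mod 713: σ^1≡552, σ^2≡253, σ^4≡552, σ^8≡253, σ^16≡552, σ^32≡253, σ^64≡552, σ^128≡253
161 = 128 + 32 + 1, so σ^161 ≡ 253·253·552 ≡ 253 (mod 713)
The recovered value 253 does not match the digest 524.

fails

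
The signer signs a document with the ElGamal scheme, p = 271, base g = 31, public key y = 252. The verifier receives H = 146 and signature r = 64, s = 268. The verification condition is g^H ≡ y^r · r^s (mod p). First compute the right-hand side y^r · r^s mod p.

34

252^2 = 63504 ≡ 90
252^4 ≡ 90^2 = 8100 ≡ 241
252^8 ≡ 241^2 = 58081 ≡ 87
252^16 ≡ 87^2 = 7569 ≡ 252
252^32 ≡ 252^2 = 63504 ≡ 90
252^64 ≡ 90^2 = 8100 ≡ 241
64^2 = 4096 ≡ 31
64^4 ≡ 31^2 = 961 ≡ 148
64^8 ≡ 148^2 = 21904 ≡ 224
64^16 ≡ 224^2 = 50176 ≡ 41
64^32 ≡ 41^2 = 1681 ≡ 55
64^64 ≡ 55^2 = 3025 ≡ 44
64^128 ≡ 44^2 = 1936 ≡ 39
64^256 ≡ 39^2 = 1521 ≡ 166
268 = 256 + 8 + 4, so 64^268 ≡ 166·224·148 ≡ 35 (mod 271)
y^r · r^s ≡ 241·35 = 8435 ≡ 34 (mod 271)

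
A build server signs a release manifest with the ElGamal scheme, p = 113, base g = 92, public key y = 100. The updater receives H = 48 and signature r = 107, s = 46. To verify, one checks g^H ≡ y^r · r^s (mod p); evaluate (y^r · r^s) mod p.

30

100^2 = 10000 ≡ 56
100^4 ≡ 56^2 = 3136 ≡ 85
100^8 ≡ 85^2 = 7225 ≡ 106
100^16 ≡ 106^2 = 11236 ≡ 49
100^32 ≡ 49^2 = 2401 ≡ 28
100^64 ≡ 28^2 = 784 ≡ 106
107 = 64 + 32 + 8 + 2 + 1, so 100^107 ≡ 106·28·106·56·100 ≡ 104 (mod 113)
107^2 = 11449 ≡ 36
107^4 ≡ 36^2 = 1296 ≡ 53
107^8 ≡ 53^2 = 2809 ≡ 97
107^16 ≡ 97^2 = 9409 ≡ 30
107^32 ≡ 30^2 = 900 ≡ 109
46 = 32 + 8 + 4 + 2, so 107^46 ≡ 109·97·53·36 ≡ 72 (mod 113)
y^r · r^s ≡ 104·72 = 7488 ≡ 30 (mod 113)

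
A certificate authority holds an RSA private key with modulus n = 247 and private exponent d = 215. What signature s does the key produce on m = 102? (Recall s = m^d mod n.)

m^2 ≡ 102^2 = 10404 ≡ 30
m^4 ≡ 30^2 = 900 ≡ 159
m^8 ≡ 159^2 = 25281 ≡ 87
m^16 ≡ 87^2 = 7569 ≡ 159
m^32 ≡ 159^2 = 25281 ≡ 87
m^64 ≡ 87^2 = 7569 ≡ 159
m^128 ≡ 159^2 = 25281 ≡ 87
215 = 128 + 64 + 16 + 4 + 2 + 1, so m^215 ≡ 87·159·159·159·30·102 ≡ 201 (mod 247)

201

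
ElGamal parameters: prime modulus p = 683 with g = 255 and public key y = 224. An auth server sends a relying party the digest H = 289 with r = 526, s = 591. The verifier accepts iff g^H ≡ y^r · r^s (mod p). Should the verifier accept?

accept

Left side g^H mod p:
255^2 = 65025 ≡ 140
255^4 ≡ 140^2 = 19600 ≡ 476
255^8 ≡ 476^2 = 226576 ≡ 503
255^16 ≡ 503^2 = 253009 ≡ 299
255^32 ≡ 299^2 = 89401 ≡ 611
255^64 ≡ 611^2 = 373321 ≡ 403
255^128 ≡ 403^2 = 162409 ≡ 538
255^256 ≡ 538^2 = 289444 ≡ 535
289 = 256 + 32 + 1, so 255^289 ≡ 535·611·255 ≡ 306 (mod 683)
Right side y^r · r^s mod p:
224^2 = 50176 ≡ 317
224^4 ≡ 317^2 = 100489 ≡ 88
224^8 ≡ 88^2 = 7744 ≡ 231
224^16 ≡ 231^2 = 53361 ≡ 87
224^32 ≡ 87^2 = 7569 ≡ 56
224^64 ≡ 56^2 = 3136 ≡ 404
224^128 ≡ 404^2 = 163216 ≡ 662
224^256 ≡ 662^2 = 438244 ≡ 441
224^512 ≡ 441^2 = 194481 ≡ 509
526 = 512 + 8 + 4 + 2, so 224^526 ≡ 509·231·88·317 ≡ 590 (mod 683)
526^2 = 276676 ≡ 61
526^4 ≡ 61^2 = 3721 ≡ 306
526^8 ≡ 306^2 = 93636 ≡ 65
526^16 ≡ 65^2 = 4225 ≡ 127
526^32 ≡ 127^2 = 16129 ≡ 420
526^64 ≡ 420^2 = 176400 ≡ 186
526^128 ≡ 186^2 = 34596 ≡ 446
526^256 ≡ 446^2 = 198916 ≡ 163
526^512 ≡ 163^2 = 26569 ≡ 615
591 = 512 + 64 + 8 + 4 + 2 + 1, so 526^591 ≡ 615·186·65·306·61·526 ≡ 195 (mod 683)
590·195 = 115050 ≡ 306 (mod 683)
306 ≡ 306 (mod 683), so the signature is genuine.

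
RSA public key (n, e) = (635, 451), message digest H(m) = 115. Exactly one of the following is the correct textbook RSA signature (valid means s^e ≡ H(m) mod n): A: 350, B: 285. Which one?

B

Candidate A: Squares mod 635: 350^1≡350, 350^2≡580, 350^4≡485, 350^8≡275, 350^16≡60, 350^32≡425, 350^64≡285, 350^128≡580, 350^256≡485; 451 = 256 + 128 + 64 + 2 + 1, so 350^451 ≡ 485·580·285·580·350 ≡ 520 (mod 635)
Candidate B: Squares mod 635: 285^1≡285, 285^2≡580, 285^4≡485, 285^8≡275, 285^16≡60, 285^32≡425, 285^64≡285, 285^128≡580, 285^256≡485; 451 = 256 + 128 + 64 + 2 + 1, so 285^451 ≡ 485·580·285·580·285 ≡ 115 (mod 635)
  → matches H(m) = 115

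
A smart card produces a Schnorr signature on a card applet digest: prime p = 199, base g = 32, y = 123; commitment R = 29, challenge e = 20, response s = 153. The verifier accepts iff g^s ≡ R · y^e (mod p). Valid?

g^s mod p:
32^153 mod 199 = 18
R · y^e mod p:
123^20 mod 199 = 98
29·98 = 2842 ≡ 56 (mod 199)
18 ≠ 56; the check fails.

no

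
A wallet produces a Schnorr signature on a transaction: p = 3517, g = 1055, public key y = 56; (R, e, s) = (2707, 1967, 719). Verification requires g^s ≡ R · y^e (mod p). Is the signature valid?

invalid

g^s mod p:
Squares mod 3517: 1055^1≡1055, 1055^2≡1653, 1055^4≡3217, 1055^8≡2075, 1055^16≡817, 1055^32≡2776, 1055^64≡429, 1055^128≡1157, 1055^256≡2189, 1055^512≡1567
719 = 512 + 128 + 64 + 8 + 4 + 2 + 1, so 1055^719 ≡ 1567·1157·429·2075·3217·1653·1055 ≡ 3079 (mod 3517)
R · y^e mod p:
Squares mod 3517: 56^1≡56, 56^2≡3136, 56^4≡964, 56^8≡808, 56^16≡2219, 56^32≡161, 56^64≡1302, 56^128≡10, 56^256≡100, 56^512≡2966, 56^1024≡1139
1967 = 1024 + 512 + 256 + 128 + 32 + 8 + 4 + 2 + 1, so 56^1967 ≡ 1139·2966·100·10·161·808·964·3136·56 ≡ 2321 (mod 3517)
2707·2321 = 6282947 ≡ 1585 (mod 3517)
3079 ≠ 1585; the check fails.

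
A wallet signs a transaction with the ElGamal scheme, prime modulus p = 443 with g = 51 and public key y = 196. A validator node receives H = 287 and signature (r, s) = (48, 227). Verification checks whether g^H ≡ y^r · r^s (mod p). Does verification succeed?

passes

Left side g^H mod p:
51^2 = 2601 ≡ 386
51^4 ≡ 386^2 = 148996 ≡ 148
51^8 ≡ 148^2 = 21904 ≡ 197
51^16 ≡ 197^2 = 38809 ≡ 268
51^32 ≡ 268^2 = 71824 ≡ 58
51^64 ≡ 58^2 = 3364 ≡ 263
51^128 ≡ 263^2 = 69169 ≡ 61
51^256 ≡ 61^2 = 3721 ≡ 177
287 = 256 + 16 + 8 + 4 + 2 + 1, so 51^287 ≡ 177·268·197·148·386·51 ≡ 71 (mod 443)
Right side y^r · r^s mod p:
196^2 = 38416 ≡ 318
196^4 ≡ 318^2 = 101124 ≡ 120
196^8 ≡ 120^2 = 14400 ≡ 224
196^16 ≡ 224^2 = 50176 ≡ 117
196^32 ≡ 117^2 = 13689 ≡ 399
48 = 32 + 16, so 196^48 ≡ 399·117 ≡ 168 (mod 443)
48^2 = 2304 ≡ 89
48^4 ≡ 89^2 = 7921 ≡ 390
48^8 ≡ 390^2 = 152100 ≡ 151
48^16 ≡ 151^2 = 22801 ≡ 208
48^32 ≡ 208^2 = 43264 ≡ 293
48^64 ≡ 293^2 = 85849 ≡ 350
48^128 ≡ 350^2 = 122500 ≡ 232
227 = 128 + 64 + 32 + 2 + 1, so 48^227 ≡ 232·350·293·89·48 ≡ 156 (mod 443)
168·156 = 26208 ≡ 71 (mod 443)
71 ≡ 71 (mod 443), so the signature is genuine.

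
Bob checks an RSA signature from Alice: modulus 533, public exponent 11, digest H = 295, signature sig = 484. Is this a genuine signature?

genuine

sig^2 ≡ 484^2 = 234256 ≡ 269
sig^4 ≡ 269^2 = 72361 ≡ 406
sig^8 ≡ 406^2 = 164836 ≡ 139
11 = 8 + 2 + 1, so sig^11 ≡ 139·269·484 ≡ 295 (mod 533)
Since 295 equals the digest 295, verification succeeds.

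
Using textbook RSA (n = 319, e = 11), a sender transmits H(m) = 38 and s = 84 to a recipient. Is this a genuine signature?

s^2 ≡ 84^2 = 7056 ≡ 38
s^4 ≡ 38^2 = 1444 ≡ 168
s^8 ≡ 168^2 = 28224 ≡ 152
11 = 8 + 2 + 1, so s^11 ≡ 152·38·84 ≡ 304 (mod 319)
s^11 mod 319 = 304, but H(m) = 38.

forged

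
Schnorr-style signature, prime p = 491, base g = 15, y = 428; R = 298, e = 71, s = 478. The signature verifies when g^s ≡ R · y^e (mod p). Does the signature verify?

verifies

g^s mod p:
15^2 = 225
15^4 ≡ 225^2 = 50625 ≡ 52
15^8 ≡ 52^2 = 2704 ≡ 249
15^16 ≡ 249^2 = 62001 ≡ 135
15^32 ≡ 135^2 = 18225 ≡ 58
15^64 ≡ 58^2 = 3364 ≡ 418
15^128 ≡ 418^2 = 174724 ≡ 419
15^256 ≡ 419^2 = 175561 ≡ 274
478 = 256 + 128 + 64 + 16 + 8 + 4 + 2, so 15^478 ≡ 274·419·418·135·249·52·225 ≡ 375 (mod 491)
R · y^e mod p:
428^2 = 183184 ≡ 41
428^4 ≡ 41^2 = 1681 ≡ 208
428^8 ≡ 208^2 = 43264 ≡ 56
428^16 ≡ 56^2 = 3136 ≡ 190
428^32 ≡ 190^2 = 36100 ≡ 257
428^64 ≡ 257^2 = 66049 ≡ 255
71 = 64 + 4 + 2 + 1, so 428^71 ≡ 255·208·41·428 ≡ 428 (mod 491)
298·428 = 127544 ≡ 375 (mod 491)
375 ≡ 375 (mod 491); signature holds.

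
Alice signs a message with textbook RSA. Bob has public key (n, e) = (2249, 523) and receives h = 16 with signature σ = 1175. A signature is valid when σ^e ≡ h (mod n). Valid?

σ^2 ≡ 1175^2 = 1380625 ≡ 1988
σ^4 ≡ 1988^2 = 3952144 ≡ 651
σ^8 ≡ 651^2 = 423801 ≡ 989
σ^16 ≡ 989^2 = 978121 ≡ 2055
σ^32 ≡ 2055^2 = 4223025 ≡ 1652
σ^64 ≡ 1652^2 = 2729104 ≡ 1067
σ^128 ≡ 1067^2 = 1138489 ≡ 495
σ^256 ≡ 495^2 = 245025 ≡ 2133
σ^512 ≡ 2133^2 = 4549689 ≡ 2211
523 = 512 + 8 + 2 + 1, so σ^523 ≡ 2211·989·1988·1175 ≡ 554 (mod 2249)
The recovered value 554 does not match the digest 16.

no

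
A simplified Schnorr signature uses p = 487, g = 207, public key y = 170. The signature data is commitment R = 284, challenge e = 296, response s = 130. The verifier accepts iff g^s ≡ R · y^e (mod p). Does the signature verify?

verifies

g^s mod p:
207^2 = 42849 ≡ 480
207^4 ≡ 480^2 = 230400 ≡ 49
207^8 ≡ 49^2 = 2401 ≡ 453
207^16 ≡ 453^2 = 205209 ≡ 182
207^32 ≡ 182^2 = 33124 ≡ 8
207^64 ≡ 8^2 = 64
207^128 ≡ 64^2 = 4096 ≡ 200
130 = 128 + 2, so 207^130 ≡ 200·480 ≡ 61 (mod 487)
R · y^e mod p:
170^2 = 28900 ≡ 167
170^4 ≡ 167^2 = 27889 ≡ 130
170^8 ≡ 130^2 = 16900 ≡ 342
170^16 ≡ 342^2 = 116964 ≡ 84
170^32 ≡ 84^2 = 7056 ≡ 238
170^64 ≡ 238^2 = 56644 ≡ 152
170^128 ≡ 152^2 = 23104 ≡ 215
170^256 ≡ 215^2 = 46225 ≡ 447
296 = 256 + 32 + 8, so 170^296 ≡ 447·238·342 ≡ 242 (mod 487)
284·242 = 68728 ≡ 61 (mod 487)
61 ≡ 61 (mod 487); signature holds.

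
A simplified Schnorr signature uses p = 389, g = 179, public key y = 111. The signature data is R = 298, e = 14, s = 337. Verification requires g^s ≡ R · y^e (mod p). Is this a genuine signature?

genuine

g^s mod p:
Squares mod 389: 179^1≡179, 179^2≡143, 179^4≡221, 179^8≡216, 179^16≡365, 179^32≡187, 179^64≡348, 179^128≡125, 179^256≡65
337 = 256 + 64 + 16 + 1, so 179^337 ≡ 65·348·365·179 ≡ 181 (mod 389)
R · y^e mod p:
Squares mod 389: 111^1≡111, 111^2≡262, 111^4≡180, 111^8≡113
14 = 8 + 4 + 2, so 111^14 ≡ 113·180·262 ≡ 169 (mod 389)
298·169 = 50362 ≡ 181 (mod 389)
181 ≡ 181 (mod 389); signature holds.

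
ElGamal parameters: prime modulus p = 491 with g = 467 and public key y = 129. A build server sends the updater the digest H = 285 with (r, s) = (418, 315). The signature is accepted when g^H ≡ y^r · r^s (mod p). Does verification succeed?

Left side g^H mod p:
467^285 mod 491 = 14
Right side y^r · r^s mod p:
129^418 mod 491 = 414
418^315 mod 491 = 240
414·240 = 99360 ≡ 178 (mod 491)
14 ≠ 178, so verification fails.

fails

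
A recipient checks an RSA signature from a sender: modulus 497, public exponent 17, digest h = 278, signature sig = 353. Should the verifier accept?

Squares mod 497: sig^1≡353, sig^2≡359, sig^4≡158, sig^8≡114, sig^16≡74
17 = 16 + 1, so sig^17 ≡ 74·353 ≡ 278 (mod 497)
Since 278 equals the digest 278, verification succeeds.

accept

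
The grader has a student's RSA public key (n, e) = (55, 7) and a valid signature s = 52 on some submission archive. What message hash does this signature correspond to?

13

s^2 ≡ 52^2 = 2704 ≡ 9
s^4 ≡ 9^2 = 81 ≡ 26
7 = 4 + 2 + 1, so s^7 ≡ 26·9·52 ≡ 13 (mod 55)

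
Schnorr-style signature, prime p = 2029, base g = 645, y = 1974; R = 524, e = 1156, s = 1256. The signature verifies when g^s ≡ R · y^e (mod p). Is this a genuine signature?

genuine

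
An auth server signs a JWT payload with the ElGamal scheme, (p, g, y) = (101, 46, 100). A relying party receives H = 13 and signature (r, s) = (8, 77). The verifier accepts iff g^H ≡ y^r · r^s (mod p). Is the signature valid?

Left side g^H mod p:
46^13 mod 101 = 34
Right side y^r · r^s mod p:
100^8 mod 101 = 1
8^77 mod 101 = 34
1·34 = 34 ≡ 34 (mod 101)
34 ≡ 34 (mod 101), so the signature is genuine.

valid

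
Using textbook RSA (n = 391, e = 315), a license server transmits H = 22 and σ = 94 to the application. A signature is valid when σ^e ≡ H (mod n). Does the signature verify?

does not verify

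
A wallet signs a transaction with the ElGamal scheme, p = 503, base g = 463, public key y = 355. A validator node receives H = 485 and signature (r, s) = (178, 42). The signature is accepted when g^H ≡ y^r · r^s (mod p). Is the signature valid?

invalid

Left side g^H mod p:
Squares mod 503: 463^1≡463, 463^2≡91, 463^4≡233, 463^8≡468, 463^16≡219, 463^32≡176, 463^64≡293, 463^128≡339, 463^256≡237
485 = 256 + 128 + 64 + 32 + 4 + 1, so 463^485 ≡ 237·339·293·176·233·463 ≡ 361 (mod 503)
Right side y^r · r^s mod p:
Squares mod 503: 355^1≡355, 355^2≡275, 355^4≡175, 355^8≡445, 355^16≡346, 355^32≡2, 355^64≡4, 355^128≡16
178 = 128 + 32 + 16 + 2, so 355^178 ≡ 16·2·346·275 ≡ 141 (mod 503)
Squares mod 503: 178^1≡178, 178^2≡498, 178^4≡25, 178^8≡122, 178^16≡297, 178^32≡184
42 = 32 + 8 + 2, so 178^42 ≡ 184·122·498 ≡ 432 (mod 503)
141·432 = 60912 ≡ 49 (mod 503)
361 ≠ 49, so verification fails.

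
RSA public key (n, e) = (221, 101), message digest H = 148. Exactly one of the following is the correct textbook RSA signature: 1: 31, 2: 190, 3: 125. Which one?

Candidate 1: Squares mod 221: 31^1≡31, 31^2≡77, 31^4≡183, 31^8≡118, 31^16≡1, 31^32≡1, 31^64≡1; 101 = 64 + 32 + 4 + 1, so 31^101 ≡ 1·1·183·31 ≡ 148 (mod 221)
  → matches H = 148
Candidate 2: Squares mod 221: 190^1≡190, 190^2≡77, 190^4≡183, 190^8≡118, 190^16≡1, 190^32≡1, 190^64≡1; 101 = 64 + 32 + 4 + 1, so 190^101 ≡ 1·1·183·190 ≡ 73 (mod 221)
Candidate 3: Squares mod 221: 125^1≡125, 125^2≡155, 125^4≡157, 125^8≡118, 125^16≡1, 125^32≡1, 125^64≡1; 101 = 64 + 32 + 4 + 1, so 125^101 ≡ 1·1·157·125 ≡ 177 (mod 221)

1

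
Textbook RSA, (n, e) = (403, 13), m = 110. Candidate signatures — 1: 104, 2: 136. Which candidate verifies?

2

Candidate 1: Squares mod 403: 104^1≡104, 104^2≡338, 104^4≡195, 104^8≡143; 13 = 8 + 4 + 1, so 104^13 ≡ 143·195·104 ≡ 52 (mod 403)
Candidate 2: Squares mod 403: 136^1≡136, 136^2≡361, 136^4≡152, 136^8≡133; 13 = 8 + 4 + 1, so 136^13 ≡ 133·152·136 ≡ 110 (mod 403)
  → matches m = 110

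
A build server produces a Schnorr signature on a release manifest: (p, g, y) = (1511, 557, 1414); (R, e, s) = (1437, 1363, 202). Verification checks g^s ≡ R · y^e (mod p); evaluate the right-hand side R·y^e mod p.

1414^2 = 1999396 ≡ 343
1414^4 ≡ 343^2 = 117649 ≡ 1302
1414^8 ≡ 1302^2 = 1695204 ≡ 1373
1414^16 ≡ 1373^2 = 1885129 ≡ 912
1414^32 ≡ 912^2 = 831744 ≡ 694
1414^64 ≡ 694^2 = 481636 ≡ 1138
1414^128 ≡ 1138^2 = 1295044 ≡ 117
1414^256 ≡ 117^2 = 13689 ≡ 90
1414^512 ≡ 90^2 = 8100 ≡ 545
1414^1024 ≡ 545^2 = 297025 ≡ 869
1363 = 1024 + 256 + 64 + 16 + 2 + 1, so 1414^1363 ≡ 869·90·1138·912·343·1414 ≡ 769 (mod 1511)
R · y^e ≡ 1437·769 = 1105053 ≡ 512 (mod 1511)

512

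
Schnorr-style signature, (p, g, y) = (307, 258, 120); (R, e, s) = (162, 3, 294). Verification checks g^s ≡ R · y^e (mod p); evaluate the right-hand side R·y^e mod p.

Squares mod 307: 120^1≡120, 120^2≡278
3 = 2 + 1, so 120^3 ≡ 278·120 ≡ 204 (mod 307)
R · y^e ≡ 162·204 = 33048 ≡ 199 (mod 307)

199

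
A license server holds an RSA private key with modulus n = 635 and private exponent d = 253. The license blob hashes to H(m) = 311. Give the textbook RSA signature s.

311

(H(m))^253 mod 635 = 311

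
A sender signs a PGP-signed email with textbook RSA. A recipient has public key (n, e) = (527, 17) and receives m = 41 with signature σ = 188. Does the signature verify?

does not verify

σ^17 mod 527 = 35
The recovered value 35 does not match the digest 41.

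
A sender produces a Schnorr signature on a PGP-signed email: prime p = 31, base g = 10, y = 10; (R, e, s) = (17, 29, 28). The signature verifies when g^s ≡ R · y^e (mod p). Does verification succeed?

g^s mod p:
Squares mod 31: 10^1≡10, 10^2≡7, 10^4≡18, 10^8≡14, 10^16≡10
28 = 16 + 8 + 4, so 10^28 ≡ 10·14·18 ≡ 9 (mod 31)
R · y^e mod p:
Squares mod 31: 10^1≡10, 10^2≡7, 10^4≡18, 10^8≡14, 10^16≡10
29 = 16 + 8 + 4 + 1, so 10^29 ≡ 10·14·18·10 ≡ 28 (mod 31)
17·28 = 476 ≡ 11 (mod 31)
9 ≠ 11; the check fails.

fails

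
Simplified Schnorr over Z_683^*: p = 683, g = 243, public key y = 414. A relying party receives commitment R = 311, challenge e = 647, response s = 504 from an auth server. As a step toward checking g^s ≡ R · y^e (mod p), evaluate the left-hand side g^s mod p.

243^2 = 59049 ≡ 311
243^4 ≡ 311^2 = 96721 ≡ 418
243^8 ≡ 418^2 = 174724 ≡ 559
243^16 ≡ 559^2 = 312481 ≡ 350
243^32 ≡ 350^2 = 122500 ≡ 243
243^64 ≡ 243^2 = 59049 ≡ 311
243^128 ≡ 311^2 = 96721 ≡ 418
243^256 ≡ 418^2 = 174724 ≡ 559
504 = 256 + 128 + 64 + 32 + 16 + 8, so 243^504 ≡ 559·418·311·243·350·559 ≡ 559 (mod 683)

559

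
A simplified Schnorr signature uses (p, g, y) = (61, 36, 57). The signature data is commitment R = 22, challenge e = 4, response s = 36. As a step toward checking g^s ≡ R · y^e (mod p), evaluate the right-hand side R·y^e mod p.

57^2 = 3249 ≡ 16
57^4 ≡ 16^2 = 256 ≡ 12
R · y^e ≡ 22·12 = 264 ≡ 20 (mod 61)

20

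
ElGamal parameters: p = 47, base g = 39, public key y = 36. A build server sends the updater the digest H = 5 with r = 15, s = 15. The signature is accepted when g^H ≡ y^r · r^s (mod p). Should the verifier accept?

Left side g^H mod p:
Squares mod 47: 39^1≡39, 39^2≡17, 39^4≡7
5 = 4 + 1, so 39^5 ≡ 7·39 ≡ 38 (mod 47)
Right side y^r · r^s mod p:
Squares mod 47: 36^1≡36, 36^2≡27, 36^4≡24, 36^8≡12
15 = 8 + 4 + 2 + 1, so 36^15 ≡ 12·24·27·36 ≡ 4 (mod 47)
Squares mod 47: 15^1≡15, 15^2≡37, 15^4≡6, 15^8≡36
15 = 8 + 4 + 2 + 1, so 15^15 ≡ 36·6·37·15 ≡ 30 (mod 47)
4·30 = 120 ≡ 26 (mod 47)
38 ≠ 26, so verification fails.

reject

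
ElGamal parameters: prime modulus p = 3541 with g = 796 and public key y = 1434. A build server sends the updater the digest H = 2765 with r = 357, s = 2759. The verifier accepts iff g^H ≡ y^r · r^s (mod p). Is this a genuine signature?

genuine

Left side g^H mod p:
Squares mod 3541: 796^1≡796, 796^2≡3318, 796^4≡155, 796^8≡2779, 796^16≡3461, 796^32≡2859, 796^64≡1253, 796^128≡1346, 796^256≡2265, 796^512≡2857, 796^1024≡444, 796^2048≡2381
2765 = 2048 + 512 + 128 + 64 + 8 + 4 + 1, so 796^2765 ≡ 2381·2857·1346·1253·2779·155·796 ≡ 672 (mod 3541)
Right side y^r · r^s mod p:
Squares mod 3541: 1434^1≡1434, 1434^2≡2576, 1434^4≡3483, 1434^8≡3364, 1434^16≡3001, 1434^32≡1238, 1434^64≡2932, 1434^128≡2617, 1434^256≡395
357 = 256 + 64 + 32 + 4 + 1, so 1434^357 ≡ 395·2932·1238·3483·1434 ≡ 2261 (mod 3541)
Squares mod 3541: 357^1≡357, 357^2≡3514, 357^4≡729, 357^8≡291, 357^16≡3238, 357^32≡3284, 357^64≡2311, 357^128≡893, 357^256≡724, 357^512≡108, 357^1024≡1041, 357^2048≡135
2759 = 2048 + 512 + 128 + 64 + 4 + 2 + 1, so 357^2759 ≡ 135·108·893·2311·729·3514·357 ≡ 88 (mod 3541)
2261·88 = 198968 ≡ 672 (mod 3541)
672 ≡ 672 (mod 3541), so the signature is genuine.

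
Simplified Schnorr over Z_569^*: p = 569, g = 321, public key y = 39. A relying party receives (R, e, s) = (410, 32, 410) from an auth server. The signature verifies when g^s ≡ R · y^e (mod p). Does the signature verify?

g^s mod p:
321^2 = 103041 ≡ 52
321^4 ≡ 52^2 = 2704 ≡ 428
321^8 ≡ 428^2 = 183184 ≡ 535
321^16 ≡ 535^2 = 286225 ≡ 18
321^32 ≡ 18^2 = 324
321^64 ≡ 324^2 = 104976 ≡ 280
321^128 ≡ 280^2 = 78400 ≡ 447
321^256 ≡ 447^2 = 199809 ≡ 90
410 = 256 + 128 + 16 + 8 + 2, so 321^410 ≡ 90·447·18·535·52 ≡ 68 (mod 569)
R · y^e mod p:
39^2 = 1521 ≡ 383
39^4 ≡ 383^2 = 146689 ≡ 456
39^8 ≡ 456^2 = 207936 ≡ 251
39^16 ≡ 251^2 = 63001 ≡ 411
39^32 ≡ 411^2 = 168921 ≡ 497
410·497 = 203770 ≡ 68 (mod 569)
68 ≡ 68 (mod 569); signature holds.

verifies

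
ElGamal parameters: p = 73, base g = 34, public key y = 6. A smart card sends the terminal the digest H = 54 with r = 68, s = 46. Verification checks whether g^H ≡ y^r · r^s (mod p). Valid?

no

Left side g^H mod p:
Squares mod 73: 34^1≡34, 34^2≡61, 34^4≡71, 34^8≡4, 34^16≡16, 34^32≡37
54 = 32 + 16 + 4 + 2, so 34^54 ≡ 37·16·71·61 ≡ 46 (mod 73)
Right side y^r · r^s mod p:
Squares mod 73: 6^1≡6, 6^2≡36, 6^4≡55, 6^8≡32, 6^16≡2, 6^32≡4, 6^64≡16
68 = 64 + 4, so 6^68 ≡ 16·55 ≡ 4 (mod 73)
Squares mod 73: 68^1≡68, 68^2≡25, 68^4≡41, 68^8≡2, 68^16≡4, 68^32≡16
46 = 32 + 8 + 4 + 2, so 68^46 ≡ 16·2·41·25 ≡ 23 (mod 73)
4·23 = 92 ≡ 19 (mod 73)
46 ≠ 19, so verification fails.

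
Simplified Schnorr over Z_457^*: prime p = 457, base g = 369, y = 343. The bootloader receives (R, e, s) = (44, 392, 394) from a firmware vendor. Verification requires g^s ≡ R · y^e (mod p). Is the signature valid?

invalid

g^s mod p:
Squares mod 457: 369^1≡369, 369^2≡432, 369^4≡168, 369^8≡347, 369^16≡218, 369^32≡453, 369^64≡16, 369^128≡256, 369^256≡185
394 = 256 + 128 + 8 + 2, so 369^394 ≡ 185·256·347·432 ≡ 27 (mod 457)
R · y^e mod p:
Squares mod 457: 343^1≡343, 343^2≡200, 343^4≡241, 343^8≡42, 343^16≡393, 343^32≡440, 343^64≡289, 343^128≡347, 343^256≡218
392 = 256 + 128 + 8, so 343^392 ≡ 218·347·42 ≡ 68 (mod 457)
44·68 = 2992 ≡ 250 (mod 457)
27 ≠ 250; the check fails.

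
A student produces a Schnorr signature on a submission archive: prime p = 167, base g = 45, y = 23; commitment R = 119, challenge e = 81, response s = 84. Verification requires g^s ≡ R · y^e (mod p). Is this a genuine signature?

forged

g^s mod p:
Squares mod 167: 45^1≡45, 45^2≡21, 45^4≡107, 45^8≡93, 45^16≡132, 45^32≡56, 45^64≡130
84 = 64 + 16 + 4, so 45^84 ≡ 130·132·107 ≡ 122 (mod 167)
R · y^e mod p:
Squares mod 167: 23^1≡23, 23^2≡28, 23^4≡116, 23^8≡96, 23^16≡31, 23^32≡126, 23^64≡11
81 = 64 + 16 + 1, so 23^81 ≡ 11·31·23 ≡ 161 (mod 167)
119·161 = 19159 ≡ 121 (mod 167)
122 ≠ 121; the check fails.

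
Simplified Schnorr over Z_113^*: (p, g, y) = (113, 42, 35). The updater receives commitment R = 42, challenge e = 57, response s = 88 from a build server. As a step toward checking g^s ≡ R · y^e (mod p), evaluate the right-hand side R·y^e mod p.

112

35^57 mod 113 = 78
R · y^e ≡ 42·78 = 3276 ≡ 112 (mod 113)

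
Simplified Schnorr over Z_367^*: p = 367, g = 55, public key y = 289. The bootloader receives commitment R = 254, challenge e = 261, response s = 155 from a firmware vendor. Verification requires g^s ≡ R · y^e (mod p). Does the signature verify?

g^s mod p:
Squares mod 367: 55^1≡55, 55^2≡89, 55^4≡214, 55^8≡288, 55^16≡2, 55^32≡4, 55^64≡16, 55^128≡256
155 = 128 + 16 + 8 + 2 + 1, so 55^155 ≡ 256·2·288·89·55 ≡ 237 (mod 367)
R · y^e mod p:
Squares mod 367: 289^1≡289, 289^2≡212, 289^4≡170, 289^8≡274, 289^16≡208, 289^32≡325, 289^64≡296, 289^128≡270, 289^256≡234
261 = 256 + 4 + 1, so 289^261 ≡ 234·170·289 ≡ 145 (mod 367)
254·145 = 36830 ≡ 130 (mod 367)
237 ≠ 130; the check fails.

does not verify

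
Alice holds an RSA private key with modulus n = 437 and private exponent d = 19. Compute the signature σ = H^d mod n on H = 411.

316

H^2 ≡ 411^2 = 168921 ≡ 239
H^4 ≡ 239^2 = 57121 ≡ 311
H^8 ≡ 311^2 = 96721 ≡ 144
H^16 ≡ 144^2 = 20736 ≡ 197
19 = 16 + 2 + 1, so H^19 ≡ 197·239·411 ≡ 316 (mod 437)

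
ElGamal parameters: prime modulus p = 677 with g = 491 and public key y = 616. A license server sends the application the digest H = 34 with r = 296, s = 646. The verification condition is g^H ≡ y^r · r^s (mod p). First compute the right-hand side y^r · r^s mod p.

616^296 mod 677 = 527
296^646 mod 677 = 641
y^r · r^s ≡ 527·641 = 337807 ≡ 661 (mod 677)

661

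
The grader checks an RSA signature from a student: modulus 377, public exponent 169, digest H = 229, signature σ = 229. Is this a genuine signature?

genuine

σ^2 ≡ 229^2 = 52441 ≡ 38
σ^4 ≡ 38^2 = 1444 ≡ 313
σ^8 ≡ 313^2 = 97969 ≡ 326
σ^16 ≡ 326^2 = 106276 ≡ 339
σ^32 ≡ 339^2 = 114921 ≡ 313
σ^64 ≡ 313^2 = 97969 ≡ 326
σ^128 ≡ 326^2 = 106276 ≡ 339
169 = 128 + 32 + 8 + 1, so σ^169 ≡ 339·313·326·229 ≡ 229 (mod 377)
Since 229 equals the digest 229, verification succeeds.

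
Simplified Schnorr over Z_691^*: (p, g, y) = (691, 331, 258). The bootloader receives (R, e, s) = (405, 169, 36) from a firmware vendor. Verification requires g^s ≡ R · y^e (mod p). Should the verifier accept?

accept

g^s mod p:
Squares mod 691: 331^1≡331, 331^2≡383, 331^4≡197, 331^8≡113, 331^16≡331, 331^32≡383
36 = 32 + 4, so 331^36 ≡ 383·197 ≡ 132 (mod 691)
R · y^e mod p:
Squares mod 691: 258^1≡258, 258^2≡228, 258^4≡159, 258^8≡405, 258^16≡258, 258^32≡228, 258^64≡159, 258^128≡405
169 = 128 + 32 + 8 + 1, so 258^169 ≡ 405·228·405·258 ≡ 159 (mod 691)
405·159 = 64395 ≡ 132 (mod 691)
132 ≡ 132 (mod 691); signature holds.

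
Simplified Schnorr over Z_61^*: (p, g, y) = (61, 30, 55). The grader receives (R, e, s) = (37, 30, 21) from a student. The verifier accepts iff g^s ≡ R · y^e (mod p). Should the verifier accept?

accept

g^s mod p:
30^2 = 900 ≡ 46
30^4 ≡ 46^2 = 2116 ≡ 42
30^8 ≡ 42^2 = 1764 ≡ 56
30^16 ≡ 56^2 = 3136 ≡ 25
21 = 16 + 4 + 1, so 30^21 ≡ 25·42·30 ≡ 24 (mod 61)
R · y^e mod p:
55^2 = 3025 ≡ 36
55^4 ≡ 36^2 = 1296 ≡ 15
55^8 ≡ 15^2 = 225 ≡ 42
55^16 ≡ 42^2 = 1764 ≡ 56
30 = 16 + 8 + 4 + 2, so 55^30 ≡ 56·42·15·36 ≡ 60 (mod 61)
37·60 = 2220 ≡ 24 (mod 61)
24 ≡ 24 (mod 61); signature holds.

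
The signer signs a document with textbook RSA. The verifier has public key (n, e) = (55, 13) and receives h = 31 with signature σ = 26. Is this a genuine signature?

σ^2 ≡ 26^2 = 676 ≡ 16
σ^4 ≡ 16^2 = 256 ≡ 36
σ^8 ≡ 36^2 = 1296 ≡ 31
13 = 8 + 4 + 1, so σ^13 ≡ 31·36·26 ≡ 31 (mod 55)
Since 31 equals the digest 31, verification succeeds.

genuine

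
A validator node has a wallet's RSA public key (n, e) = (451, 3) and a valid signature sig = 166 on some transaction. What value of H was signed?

254

Squares mod 451: sig^1≡166, sig^2≡45
3 = 2 + 1, so sig^3 ≡ 45·166 ≡ 254 (mod 451)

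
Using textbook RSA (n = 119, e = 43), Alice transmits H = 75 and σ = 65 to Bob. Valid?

no

σ^2 ≡ 65^2 = 4225 ≡ 60
σ^4 ≡ 60^2 = 3600 ≡ 30
σ^8 ≡ 30^2 = 900 ≡ 67
σ^16 ≡ 67^2 = 4489 ≡ 86
σ^32 ≡ 86^2 = 7396 ≡ 18
43 = 32 + 8 + 2 + 1, so σ^43 ≡ 18·67·60·65 ≡ 44 (mod 119)
σ^43 mod 119 = 44, but H = 75.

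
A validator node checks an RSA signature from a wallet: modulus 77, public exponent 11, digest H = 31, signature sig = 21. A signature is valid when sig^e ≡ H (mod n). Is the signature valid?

invalid

sig^2 ≡ 21^2 = 441 ≡ 56
sig^4 ≡ 56^2 = 3136 ≡ 56
sig^8 ≡ 56^2 = 3136 ≡ 56
11 = 8 + 2 + 1, so sig^11 ≡ 56·56·21 ≡ 21 (mod 77)
21 ≠ 31, so verification fails.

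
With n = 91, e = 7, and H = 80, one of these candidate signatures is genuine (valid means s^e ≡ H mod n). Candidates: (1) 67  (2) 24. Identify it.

2

Candidate 1: 67^2 = 4489 ≡ 30; 67^4 ≡ 30^2 = 900 ≡ 81; 7 = 4 + 2 + 1, so 67^7 ≡ 81·30·67 ≡ 11 (mod 91)
Candidate 2: 24^2 = 576 ≡ 30; 24^4 ≡ 30^2 = 900 ≡ 81; 7 = 4 + 2 + 1, so 24^7 ≡ 81·30·24 ≡ 80 (mod 91)
  → matches H = 80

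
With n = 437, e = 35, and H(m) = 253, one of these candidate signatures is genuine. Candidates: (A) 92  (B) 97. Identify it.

Candidate A: 92^35 mod 437 = 253
  → matches H(m) = 253
Candidate B: 97^35 mod 437 = 67

A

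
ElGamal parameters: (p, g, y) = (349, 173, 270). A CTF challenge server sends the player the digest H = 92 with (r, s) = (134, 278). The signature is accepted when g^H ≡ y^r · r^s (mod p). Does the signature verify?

verifies

Left side g^H mod p:
173^2 = 29929 ≡ 264
173^4 ≡ 264^2 = 69696 ≡ 245
173^8 ≡ 245^2 = 60025 ≡ 346
173^16 ≡ 346^2 = 119716 ≡ 9
173^32 ≡ 9^2 = 81
173^64 ≡ 81^2 = 6561 ≡ 279
92 = 64 + 16 + 8 + 4, so 173^92 ≡ 279·9·346·245 ≡ 276 (mod 349)
Right side y^r · r^s mod p:
270^2 = 72900 ≡ 308
270^4 ≡ 308^2 = 94864 ≡ 285
270^8 ≡ 285^2 = 81225 ≡ 257
270^16 ≡ 257^2 = 66049 ≡ 88
270^32 ≡ 88^2 = 7744 ≡ 66
270^64 ≡ 66^2 = 4356 ≡ 168
270^128 ≡ 168^2 = 28224 ≡ 304
134 = 128 + 4 + 2, so 270^134 ≡ 304·285·308 ≡ 231 (mod 349)
134^2 = 17956 ≡ 157
134^4 ≡ 157^2 = 24649 ≡ 219
134^8 ≡ 219^2 = 47961 ≡ 148
134^16 ≡ 148^2 = 21904 ≡ 266
134^32 ≡ 266^2 = 70756 ≡ 258
134^64 ≡ 258^2 = 66564 ≡ 254
134^128 ≡ 254^2 = 64516 ≡ 300
134^256 ≡ 300^2 = 90000 ≡ 307
278 = 256 + 16 + 4 + 2, so 134^278 ≡ 307·266·219·157 ≡ 323 (mod 349)
231·323 = 74613 ≡ 276 (mod 349)
276 ≡ 276 (mod 349), so the signature is genuine.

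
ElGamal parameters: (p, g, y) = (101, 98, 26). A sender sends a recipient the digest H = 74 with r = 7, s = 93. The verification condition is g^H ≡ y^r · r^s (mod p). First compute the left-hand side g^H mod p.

64

98^2 = 9604 ≡ 9
98^4 ≡ 9^2 = 81
98^8 ≡ 81^2 = 6561 ≡ 97
98^16 ≡ 97^2 = 9409 ≡ 16
98^32 ≡ 16^2 = 256 ≡ 54
98^64 ≡ 54^2 = 2916 ≡ 88
74 = 64 + 8 + 2, so 98^74 ≡ 88·97·9 ≡ 64 (mod 101)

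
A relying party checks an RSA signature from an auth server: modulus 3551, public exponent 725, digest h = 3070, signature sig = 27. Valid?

sig^2 ≡ 27^2 = 729
sig^4 ≡ 729^2 = 531441 ≡ 2342
sig^8 ≡ 2342^2 = 5484964 ≡ 2220
sig^16 ≡ 2220^2 = 4928400 ≡ 3163
sig^32 ≡ 3163^2 = 10004569 ≡ 1402
sig^64 ≡ 1402^2 = 1965604 ≡ 1901
sig^128 ≡ 1901^2 = 3613801 ≡ 2434
sig^256 ≡ 2434^2 = 5924356 ≡ 1288
sig^512 ≡ 1288^2 = 1658944 ≡ 627
725 = 512 + 128 + 64 + 16 + 4 + 1, so sig^725 ≡ 627·2434·1901·3163·2342·27 ≡ 273 (mod 3551)
273 ≠ 3070, so verification fails.

no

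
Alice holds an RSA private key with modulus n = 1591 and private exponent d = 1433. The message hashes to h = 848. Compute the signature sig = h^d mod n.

9

h^2 ≡ 848^2 = 719104 ≡ 1563
h^4 ≡ 1563^2 = 2442969 ≡ 784
h^8 ≡ 784^2 = 614656 ≡ 530
h^16 ≡ 530^2 = 280900 ≡ 884
h^32 ≡ 884^2 = 781456 ≡ 275
h^64 ≡ 275^2 = 75625 ≡ 848
h^128 ≡ 848^2 = 719104 ≡ 1563
h^256 ≡ 1563^2 = 2442969 ≡ 784
h^512 ≡ 784^2 = 614656 ≡ 530
h^1024 ≡ 530^2 = 280900 ≡ 884
1433 = 1024 + 256 + 128 + 16 + 8 + 1, so h^1433 ≡ 884·784·1563·884·530·848 ≡ 9 (mod 1591)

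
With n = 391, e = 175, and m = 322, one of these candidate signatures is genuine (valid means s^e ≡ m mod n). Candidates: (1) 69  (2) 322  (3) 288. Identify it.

Candidate 1: Squares mod 391: 69^1≡69, 69^2≡69, 69^4≡69, 69^8≡69, 69^16≡69, 69^32≡69, 69^64≡69, 69^128≡69; 175 = 128 + 32 + 8 + 4 + 2 + 1, so 69^175 ≡ 69·69·69·69·69·69 ≡ 69 (mod 391)
Candidate 2: Squares mod 391: 322^1≡322, 322^2≡69, 322^4≡69, 322^8≡69, 322^16≡69, 322^32≡69, 322^64≡69, 322^128≡69; 175 = 128 + 32 + 8 + 4 + 2 + 1, so 322^175 ≡ 69·69·69·69·69·322 ≡ 322 (mod 391)
  → matches m = 322
Candidate 3: Squares mod 391: 288^1≡288, 288^2≡52, 288^4≡358, 288^8≡307, 288^16≡18, 288^32≡324, 288^64≡188, 288^128≡154; 175 = 128 + 32 + 8 + 4 + 2 + 1, so 288^175 ≡ 154·324·307·358·52·288 ≡ 186 (mod 391)

2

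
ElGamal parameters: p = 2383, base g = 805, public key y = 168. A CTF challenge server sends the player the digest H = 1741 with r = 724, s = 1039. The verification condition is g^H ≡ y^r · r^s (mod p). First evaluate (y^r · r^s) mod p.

168^724 mod 2383 = 242
724^1039 mod 2383 = 2000
y^r · r^s ≡ 242·2000 = 484000 ≡ 251 (mod 2383)

251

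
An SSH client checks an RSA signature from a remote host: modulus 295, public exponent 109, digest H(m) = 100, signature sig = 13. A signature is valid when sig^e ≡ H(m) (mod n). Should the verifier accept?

reject

Squares mod 295: sig^1≡13, sig^2≡169, sig^4≡241, sig^8≡261, sig^16≡271, sig^32≡281, sig^64≡196
109 = 64 + 32 + 8 + 4 + 1, so sig^109 ≡ 196·281·261·241·13 ≡ 43 (mod 295)
43 ≠ 100, so verification fails.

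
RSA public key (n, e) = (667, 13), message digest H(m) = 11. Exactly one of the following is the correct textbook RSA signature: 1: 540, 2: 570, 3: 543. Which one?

Candidate 1: Squares mod 667: 540^1≡540, 540^2≡121, 540^4≡634, 540^8≡422; 13 = 8 + 4 + 1, so 540^13 ≡ 422·634·540 ≡ 385 (mod 667)
Candidate 2: Squares mod 667: 570^1≡570, 570^2≡71, 570^4≡372, 570^8≡315; 13 = 8 + 4 + 1, so 570^13 ≡ 315·372·570 ≡ 554 (mod 667)
Candidate 3: Squares mod 667: 543^1≡543, 543^2≡35, 543^4≡558, 543^8≡542; 13 = 8 + 4 + 1, so 543^13 ≡ 542·558·543 ≡ 11 (mod 667)
  → matches H(m) = 11

3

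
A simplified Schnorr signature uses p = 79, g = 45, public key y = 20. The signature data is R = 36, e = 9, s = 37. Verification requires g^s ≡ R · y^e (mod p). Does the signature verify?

does not verify

g^s mod p:
45^37 mod 79 = 49
R · y^e mod p:
20^9 mod 79 = 18
36·18 = 648 ≡ 16 (mod 79)
49 ≠ 16; the check fails.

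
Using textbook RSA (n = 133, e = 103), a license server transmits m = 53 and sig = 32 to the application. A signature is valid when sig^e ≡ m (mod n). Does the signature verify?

sig^2 ≡ 32^2 = 1024 ≡ 93
sig^4 ≡ 93^2 = 8649 ≡ 4
sig^8 ≡ 4^2 = 16
sig^16 ≡ 16^2 = 256 ≡ 123
sig^32 ≡ 123^2 = 15129 ≡ 100
sig^64 ≡ 100^2 = 10000 ≡ 25
103 = 64 + 32 + 4 + 2 + 1, so sig^103 ≡ 25·100·4·93·32 ≡ 53 (mod 133)
Since 53 equals the digest 53, verification succeeds.

verifies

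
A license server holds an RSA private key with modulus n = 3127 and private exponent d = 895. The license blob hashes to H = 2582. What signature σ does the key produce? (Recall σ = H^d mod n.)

Squares mod 3127: H^1≡2582, H^2≡3087, H^4≡1600, H^8≡2114, H^16≡513, H^32≡501, H^64≡841, H^128≡579, H^256≡652, H^512≡2959
895 = 512 + 256 + 64 + 32 + 16 + 8 + 4 + 2 + 1, so H^895 ≡ 2959·652·841·501·513·2114·1600·3087·2582 ≡ 2495 (mod 3127)

2495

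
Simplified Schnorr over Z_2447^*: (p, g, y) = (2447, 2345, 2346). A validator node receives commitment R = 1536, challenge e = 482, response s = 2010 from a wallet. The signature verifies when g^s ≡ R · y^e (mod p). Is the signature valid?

valid

g^s mod p:
2345^2010 mod 2447 = 502
R · y^e mod p:
2346^482 mod 2447 = 953
1536·953 = 1463808 ≡ 502 (mod 2447)
502 ≡ 502 (mod 2447); signature holds.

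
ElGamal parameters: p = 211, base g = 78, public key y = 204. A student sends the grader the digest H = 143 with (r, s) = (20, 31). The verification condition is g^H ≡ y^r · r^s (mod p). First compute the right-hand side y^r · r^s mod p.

16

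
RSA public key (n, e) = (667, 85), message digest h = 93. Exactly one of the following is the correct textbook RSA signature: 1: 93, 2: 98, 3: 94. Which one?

Candidate 1: 93^85 mod 667 = 93
  → matches h = 93
Candidate 2: 98^85 mod 667 = 156
Candidate 3: 94^85 mod 667 = 210

1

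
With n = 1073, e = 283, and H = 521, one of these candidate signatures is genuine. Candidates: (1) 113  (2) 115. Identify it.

Candidate 1: 113^283 mod 1073 = 466
Candidate 2: 115^283 mod 1073 = 521
  → matches H = 521

2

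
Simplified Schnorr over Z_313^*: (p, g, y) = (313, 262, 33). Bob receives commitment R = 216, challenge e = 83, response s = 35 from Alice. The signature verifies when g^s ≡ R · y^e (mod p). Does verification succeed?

fails

g^s mod p:
262^2 = 68644 ≡ 97
262^4 ≡ 97^2 = 9409 ≡ 19
262^8 ≡ 19^2 = 361 ≡ 48
262^16 ≡ 48^2 = 2304 ≡ 113
262^32 ≡ 113^2 = 12769 ≡ 249
35 = 32 + 2 + 1, so 262^35 ≡ 249·97·262 ≡ 165 (mod 313)
R · y^e mod p:
33^2 = 1089 ≡ 150
33^4 ≡ 150^2 = 22500 ≡ 277
33^8 ≡ 277^2 = 76729 ≡ 44
33^16 ≡ 44^2 = 1936 ≡ 58
33^32 ≡ 58^2 = 3364 ≡ 234
33^64 ≡ 234^2 = 54756 ≡ 294
83 = 64 + 16 + 2 + 1, so 33^83 ≡ 294·58·150·33 ≡ 64 (mod 313)
216·64 = 13824 ≡ 52 (mod 313)
165 ≠ 52; the check fails.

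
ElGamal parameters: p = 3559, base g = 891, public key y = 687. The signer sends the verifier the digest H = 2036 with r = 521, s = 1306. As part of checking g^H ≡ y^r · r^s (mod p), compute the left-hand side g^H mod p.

2229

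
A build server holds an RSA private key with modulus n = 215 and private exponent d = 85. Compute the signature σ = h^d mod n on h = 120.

h^2 ≡ 120^2 = 14400 ≡ 210
h^4 ≡ 210^2 = 44100 ≡ 25
h^8 ≡ 25^2 = 625 ≡ 195
h^16 ≡ 195^2 = 38025 ≡ 185
h^32 ≡ 185^2 = 34225 ≡ 40
h^64 ≡ 40^2 = 1600 ≡ 95
85 = 64 + 16 + 4 + 1, so h^85 ≡ 95·185·25·120 ≡ 120 (mod 215)

120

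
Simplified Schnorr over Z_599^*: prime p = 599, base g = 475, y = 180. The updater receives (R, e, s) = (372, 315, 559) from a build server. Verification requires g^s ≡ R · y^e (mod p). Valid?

no

g^s mod p:
475^2 = 225625 ≡ 401
475^4 ≡ 401^2 = 160801 ≡ 269
475^8 ≡ 269^2 = 72361 ≡ 481
475^16 ≡ 481^2 = 231361 ≡ 147
475^32 ≡ 147^2 = 21609 ≡ 45
475^64 ≡ 45^2 = 2025 ≡ 228
475^128 ≡ 228^2 = 51984 ≡ 470
475^256 ≡ 470^2 = 220900 ≡ 468
475^512 ≡ 468^2 = 219024 ≡ 389
559 = 512 + 32 + 8 + 4 + 2 + 1, so 475^559 ≡ 389·45·481·269·401·475 ≡ 102 (mod 599)
R · y^e mod p:
180^2 = 32400 ≡ 54
180^4 ≡ 54^2 = 2916 ≡ 520
180^8 ≡ 520^2 = 270400 ≡ 251
180^16 ≡ 251^2 = 63001 ≡ 106
180^32 ≡ 106^2 = 11236 ≡ 454
180^64 ≡ 454^2 = 206116 ≡ 60
180^128 ≡ 60^2 = 3600 ≡ 6
180^256 ≡ 6^2 = 36
315 = 256 + 32 + 16 + 8 + 2 + 1, so 180^315 ≡ 36·454·106·251·54·180 ≡ 106 (mod 599)
372·106 = 39432 ≡ 497 (mod 599)
102 ≠ 497; the check fails.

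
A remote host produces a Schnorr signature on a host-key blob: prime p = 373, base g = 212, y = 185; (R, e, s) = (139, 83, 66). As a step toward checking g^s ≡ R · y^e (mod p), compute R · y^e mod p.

87

Squares mod 373: 185^1≡185, 185^2≡282, 185^4≡75, 185^8≡30, 185^16≡154, 185^32≡217, 185^64≡91
83 = 64 + 16 + 2 + 1, so 185^83 ≡ 91·154·282·185 ≡ 167 (mod 373)
R · y^e ≡ 139·167 = 23213 ≡ 87 (mod 373)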